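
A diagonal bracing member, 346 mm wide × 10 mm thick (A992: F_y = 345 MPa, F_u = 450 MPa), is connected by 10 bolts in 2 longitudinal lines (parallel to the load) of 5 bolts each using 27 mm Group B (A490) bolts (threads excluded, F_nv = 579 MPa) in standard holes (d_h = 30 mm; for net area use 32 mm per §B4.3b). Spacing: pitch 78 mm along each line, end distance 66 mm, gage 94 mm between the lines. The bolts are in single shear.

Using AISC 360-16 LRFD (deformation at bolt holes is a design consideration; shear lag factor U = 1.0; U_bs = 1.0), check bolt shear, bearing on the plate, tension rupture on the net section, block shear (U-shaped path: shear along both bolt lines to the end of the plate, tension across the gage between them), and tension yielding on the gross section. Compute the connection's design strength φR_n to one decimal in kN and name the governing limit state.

Bolt shear: A_b = π(27)²/4 = 572.56 mm². φR_n = 0.75 × 579 × 572.56 × 10 × 1 = 2486.3 kN.
Bearing (10 mm plate, F_u = 450 MPa): end bolts L_c = 66 − 30/2 = 51, R_n = min(1.2×51×10×450, 2.4×27×10×450) = 275.4 kN/bolt; interior L_c = 78 − 30 = 48, R_n = 259.2 kN/bolt. φR_n = 0.75 × (2×275.4 + 8×259.2) = 1968.3 kN.
Tension rupture (net): A_n = (346 − 2×32)×10 = 2820 mm² (U = 1.0, A_e = A_n). φR_n = 0.75 × 450 × 2820 = 951.8 kN.
Block shear: shear path 2×[66+4×78] = 2×378 mm, A_gv = 7560, A_nv = 2×(378 − 4.5×32)×10 = 4680 mm²; tension across gage: (94 − 1×32)×10 = 620 mm². R_n = min(0.6×450×4680, 0.6×345×7560) + 1.0×450×620 = min(1263.6, 1564.9) + 279 = 1542.6 kN. φR_n = 0.75 × 1542.6 = 1157.0 kN.
Tension yield (gross): A_g = 346×10 = 3460 mm². φR_n = 0.90 × 345 × 3460 = 1074.3 kN.
Governing: min(2486.3, 1968.3, 951.8, 1157.0, 1074.3) = 951.8 kN → net-section rupture.

951.8 kN (net-section rupture governs)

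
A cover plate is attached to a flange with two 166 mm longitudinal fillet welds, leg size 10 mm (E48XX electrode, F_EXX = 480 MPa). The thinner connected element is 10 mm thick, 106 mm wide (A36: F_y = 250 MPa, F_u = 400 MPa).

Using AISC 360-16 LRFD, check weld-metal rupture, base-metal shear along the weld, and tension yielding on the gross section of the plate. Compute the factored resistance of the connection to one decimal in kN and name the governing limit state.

238.5 kN (gross-section yield governs)

Weld metal: throat = 0.707×10 = 7.07 mm, L = 2×166 = 332 mm. φR_n = 0.75 × 0.6 × 480 × 7.07 × 332 = 507.0 kN.
Base metal shear (10 mm plate): yield φR_n = 1.0×0.6×250×10×332 = 498.0 kN; rupture φR_n = 0.75×0.6×400×10×332 = 597.6 kN; take 498.0 kN (yield).
Tension yield (gross): A_g = 106×10 = 1060 mm². φR_n = 0.90 × 250 × 1060 = 238.5 kN.
Governing: min(507.0, 498.0, 238.5) = 238.5 kN → gross-section yield.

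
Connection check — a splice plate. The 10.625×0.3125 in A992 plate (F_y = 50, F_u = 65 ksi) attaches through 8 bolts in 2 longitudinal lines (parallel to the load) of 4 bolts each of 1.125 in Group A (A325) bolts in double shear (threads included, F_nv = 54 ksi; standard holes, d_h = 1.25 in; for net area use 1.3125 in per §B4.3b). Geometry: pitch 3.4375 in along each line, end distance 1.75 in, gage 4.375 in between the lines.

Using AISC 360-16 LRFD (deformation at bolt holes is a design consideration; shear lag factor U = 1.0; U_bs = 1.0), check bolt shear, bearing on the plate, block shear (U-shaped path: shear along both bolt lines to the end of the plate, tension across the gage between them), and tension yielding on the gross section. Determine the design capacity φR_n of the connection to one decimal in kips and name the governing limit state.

Bolt shear: A_b = π(1.125)²/4 = 0.99402 in². φR_n = 0.75 × 54 × 0.99402 × 8 × 2 = 644.1 kips.
Bearing (0.3125 in plate, F_u = 65 ksi): end bolts L_c = 1.75 − 1.25/2 = 1.125, R_n = min(1.2×1.125×0.3125×65, 2.4×1.125×0.3125×65) = 27.422 kips/bolt; interior L_c = 3.4375 − 1.25 = 2.1875, R_n = 53.32 kips/bolt. φR_n = 0.75 × (2×27.422 + 6×53.32) = 281.1 kips.
Block shear: shear path 2×[1.75+3×3.4375] = 2×12.0625 in, A_gv = 7.5391, A_nv = 2×(12.0625 − 3.5×1.3125)×0.3125 = 4.668 in²; tension across gage: (4.375 − 1×1.3125)×0.3125 = 0.95703 in². R_n = min(0.6×65×4.668, 0.6×50×7.5391) + 1.0×65×0.95703 = min(182.05, 226.17) + 62.207 = 244.26 kips. φR_n = 0.75 × 244.26 = 183.2 kips.
Tension yield (gross): A_g = 10.625×0.3125 = 3.3203 in². φR_n = 0.90 × 50 × 3.3203 = 149.4 kips.
Governing: min(644.1, 281.1, 183.2, 149.4) = 149.4 kips → gross-section yield.

149.4 kips (gross-section yield governs)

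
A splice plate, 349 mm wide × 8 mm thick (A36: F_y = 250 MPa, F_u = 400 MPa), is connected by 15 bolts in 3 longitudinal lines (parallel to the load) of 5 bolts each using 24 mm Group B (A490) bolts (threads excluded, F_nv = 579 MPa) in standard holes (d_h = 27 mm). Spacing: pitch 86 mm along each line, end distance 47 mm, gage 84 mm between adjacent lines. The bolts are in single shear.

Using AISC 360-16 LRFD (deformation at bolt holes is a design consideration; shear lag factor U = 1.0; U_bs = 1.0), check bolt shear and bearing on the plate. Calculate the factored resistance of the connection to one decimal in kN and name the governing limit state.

Bolt shear: A_b = π(24)²/4 = 452.39 mm². φR_n = 0.75 × 579 × 452.39 × 15 × 1 = 2946.8 kN.
Bearing (8 mm plate, F_u = 400 MPa): end bolts L_c = 47 − 27/2 = 33.5, R_n = min(1.2×33.5×8×400, 2.4×24×8×400) = 128.64 kN/bolt; interior L_c = 86 − 27 = 59, R_n = 184.32 kN/bolt. φR_n = 0.75 × (3×128.64 + 12×184.32) = 1948.3 kN.
Governing: min(2946.8, 1948.3) = 1948.3 kN → bearing.

1948.3 kN (bearing governs)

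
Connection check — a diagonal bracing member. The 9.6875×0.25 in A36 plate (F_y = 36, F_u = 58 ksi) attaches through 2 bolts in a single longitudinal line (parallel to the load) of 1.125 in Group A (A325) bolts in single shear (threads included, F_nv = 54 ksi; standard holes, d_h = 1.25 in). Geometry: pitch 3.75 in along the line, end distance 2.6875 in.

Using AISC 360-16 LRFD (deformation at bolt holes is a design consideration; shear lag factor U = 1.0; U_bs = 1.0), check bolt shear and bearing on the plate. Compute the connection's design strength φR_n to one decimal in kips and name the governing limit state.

56.3 kips (bearing governs)

Bolt shear: A_b = π(1.125)²/4 = 0.99402 in². φR_n = 0.75 × 54 × 0.99402 × 2 × 1 = 80.5 kips.
Bearing (0.25 in plate, F_u = 58 ksi): end bolts L_c = 2.6875 − 1.25/2 = 2.0625, R_n = min(1.2×2.0625×0.25×58, 2.4×1.125×0.25×58) = 35.888 kips/bolt; interior L_c = 3.75 − 1.25 = 2.5, R_n = 39.15 kips/bolt. φR_n = 0.75 × (1×35.888 + 1×39.15) = 56.3 kips.
Governing: min(80.5, 56.3) = 56.3 kips → bearing.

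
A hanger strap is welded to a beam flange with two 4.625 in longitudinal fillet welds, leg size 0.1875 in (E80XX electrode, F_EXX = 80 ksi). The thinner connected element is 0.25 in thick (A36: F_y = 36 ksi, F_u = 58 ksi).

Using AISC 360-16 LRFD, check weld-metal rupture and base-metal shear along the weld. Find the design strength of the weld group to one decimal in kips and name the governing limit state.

Weld metal: throat = 0.707×0.1875 = 0.13256 in, L = 2×4.625 = 9.25 in. φR_n = 0.75 × 0.6 × 80 × 0.13256 × 9.25 = 44.1 kips.
Base metal shear (0.25 in plate): yield φR_n = 1.0×0.6×36×0.25×9.25 = 50.0 kips; rupture φR_n = 0.75×0.6×58×0.25×9.25 = 60.4 kips; take 50.0 kips (yield).
Governing: min(44.1, 50.0) = 44.1 kips → weld metal.

44.1 kips (weld metal governs)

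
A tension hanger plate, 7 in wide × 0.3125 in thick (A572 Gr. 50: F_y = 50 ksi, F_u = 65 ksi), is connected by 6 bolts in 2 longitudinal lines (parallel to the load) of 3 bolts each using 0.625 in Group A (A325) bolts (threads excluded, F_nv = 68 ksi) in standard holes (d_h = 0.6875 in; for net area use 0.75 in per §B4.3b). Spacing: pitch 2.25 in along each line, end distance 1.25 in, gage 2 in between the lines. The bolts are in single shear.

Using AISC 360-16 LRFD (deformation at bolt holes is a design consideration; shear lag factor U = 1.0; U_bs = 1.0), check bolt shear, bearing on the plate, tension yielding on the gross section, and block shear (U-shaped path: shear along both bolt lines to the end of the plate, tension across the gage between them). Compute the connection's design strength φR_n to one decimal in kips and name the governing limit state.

89.9 kips (block shear governs)

Bolt shear: A_b = π(0.625)²/4 = 0.3068 in². φR_n = 0.75 × 68 × 0.3068 × 6 × 1 = 93.9 kips.
Bearing (0.3125 in plate, F_u = 65 ksi): end bolts L_c = 1.25 − 0.6875/2 = 0.90625, R_n = min(1.2×0.90625×0.3125×65, 2.4×0.625×0.3125×65) = 22.09 kips/bolt; interior L_c = 2.25 − 0.6875 = 1.5625, R_n = 30.469 kips/bolt. φR_n = 0.75 × (2×22.09 + 4×30.469) = 124.5 kips.
Tension yield (gross): A_g = 7×0.3125 = 2.1875 in². φR_n = 0.90 × 50 × 2.1875 = 98.4 kips.
Block shear: shear path 2×[1.25+2×2.25] = 2×5.75 in, A_gv = 3.5938, A_nv = 2×(5.75 − 2.5×0.75)×0.3125 = 2.4219 in²; tension across gage: (2 − 1×0.75)×0.3125 = 0.39063 in². R_n = min(0.6×65×2.4219, 0.6×50×3.5938) + 1.0×65×0.39063 = min(94.454, 107.81) + 25.391 = 119.85 kips. φR_n = 0.75 × 119.85 = 89.9 kips.
Governing: min(93.9, 124.5, 98.4, 89.9) = 89.9 kips → block shear.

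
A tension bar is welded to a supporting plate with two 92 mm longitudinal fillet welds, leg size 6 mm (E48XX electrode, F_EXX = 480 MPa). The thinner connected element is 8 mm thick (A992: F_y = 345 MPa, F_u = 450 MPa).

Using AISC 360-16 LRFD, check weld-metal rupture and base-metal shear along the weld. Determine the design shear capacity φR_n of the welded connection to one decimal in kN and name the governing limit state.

Weld metal: throat = 0.707×6 = 4.242 mm, L = 2×92 = 184 mm. φR_n = 0.75 × 0.6 × 480 × 4.242 × 184 = 168.6 kN.
Base metal shear (8 mm plate): yield φR_n = 1.0×0.6×345×8×184 = 304.7 kN; rupture φR_n = 0.75×0.6×450×8×184 = 298.1 kN; take 298.1 kN (rupture).
Governing: min(168.6, 298.1) = 168.6 kN → weld metal.

168.6 kN (weld metal governs)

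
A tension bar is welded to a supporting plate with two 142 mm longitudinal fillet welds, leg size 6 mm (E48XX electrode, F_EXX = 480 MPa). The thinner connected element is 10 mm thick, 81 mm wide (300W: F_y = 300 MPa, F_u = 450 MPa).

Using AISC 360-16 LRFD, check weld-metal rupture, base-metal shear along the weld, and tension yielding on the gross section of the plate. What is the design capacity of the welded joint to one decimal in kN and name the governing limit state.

Weld metal: throat = 0.707×6 = 4.242 mm, L = 2×142 = 284 mm. φR_n = 0.75 × 0.6 × 480 × 4.242 × 284 = 260.2 kN.
Base metal shear (10 mm plate): yield φR_n = 1.0×0.6×300×10×284 = 511.2 kN; rupture φR_n = 0.75×0.6×450×10×284 = 575.1 kN; take 511.2 kN (yield).
Tension yield (gross): A_g = 81×10 = 810 mm². φR_n = 0.90 × 300 × 810 = 218.7 kN.
Governing: min(260.2, 511.2, 218.7) = 218.7 kN → gross-section yield.

218.7 kN (gross-section yield governs)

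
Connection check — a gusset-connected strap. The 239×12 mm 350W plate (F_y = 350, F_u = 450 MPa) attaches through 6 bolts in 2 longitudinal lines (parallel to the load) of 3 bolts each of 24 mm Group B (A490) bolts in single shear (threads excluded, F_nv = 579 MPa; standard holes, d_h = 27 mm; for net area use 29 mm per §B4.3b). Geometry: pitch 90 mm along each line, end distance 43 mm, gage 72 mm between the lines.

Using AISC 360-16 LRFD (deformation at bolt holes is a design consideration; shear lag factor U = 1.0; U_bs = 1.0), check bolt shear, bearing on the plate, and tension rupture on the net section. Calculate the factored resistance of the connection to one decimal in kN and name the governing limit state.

Bolt shear: A_b = π(24)²/4 = 452.39 mm². φR_n = 0.75 × 579 × 452.39 × 6 × 1 = 1178.7 kN.
Bearing (12 mm plate, F_u = 450 MPa): end bolts L_c = 43 − 27/2 = 29.5, R_n = min(1.2×29.5×12×450, 2.4×24×12×450) = 191.16 kN/bolt; interior L_c = 90 − 27 = 63, R_n = 311.04 kN/bolt. φR_n = 0.75 × (2×191.16 + 4×311.04) = 1219.9 kN.
Tension rupture (net): A_n = (239 − 2×29)×12 = 2172 mm² (U = 1.0, A_e = A_n). φR_n = 0.75 × 450 × 2172 = 733.1 kN.
Governing: min(1178.7, 1219.9, 733.1) = 733.1 kN → net-section rupture.

733.1 kN (net-section rupture governs)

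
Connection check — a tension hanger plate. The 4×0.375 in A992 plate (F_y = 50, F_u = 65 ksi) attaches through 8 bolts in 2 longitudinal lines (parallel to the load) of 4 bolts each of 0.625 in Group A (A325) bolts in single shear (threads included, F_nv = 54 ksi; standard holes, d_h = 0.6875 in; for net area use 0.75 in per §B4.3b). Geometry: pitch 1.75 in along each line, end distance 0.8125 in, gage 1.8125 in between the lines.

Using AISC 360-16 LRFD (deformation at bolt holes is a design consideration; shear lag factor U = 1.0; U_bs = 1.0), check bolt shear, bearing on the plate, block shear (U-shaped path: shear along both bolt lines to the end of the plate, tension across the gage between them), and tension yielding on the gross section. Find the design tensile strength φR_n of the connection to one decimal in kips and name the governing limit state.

Bolt shear: A_b = π(0.625)²/4 = 0.3068 in². φR_n = 0.75 × 54 × 0.3068 × 8 × 1 = 99.4 kips.
Bearing (0.375 in plate, F_u = 65 ksi): end bolts L_c = 0.8125 − 0.6875/2 = 0.46875, R_n = min(1.2×0.46875×0.375×65, 2.4×0.625×0.375×65) = 13.711 kips/bolt; interior L_c = 1.75 − 0.6875 = 1.0625, R_n = 31.078 kips/bolt. φR_n = 0.75 × (2×13.711 + 6×31.078) = 160.4 kips.
Block shear: shear path 2×[0.8125+3×1.75] = 2×6.0625 in, A_gv = 4.5469, A_nv = 2×(6.0625 − 3.5×0.75)×0.375 = 2.5781 in²; tension across gage: (1.8125 − 1×0.75)×0.375 = 0.39844 in². R_n = min(0.6×65×2.5781, 0.6×50×4.5469) + 1.0×65×0.39844 = min(100.55, 136.41) + 25.899 = 126.45 kips. φR_n = 0.75 × 126.45 = 94.8 kips.
Tension yield (gross): A_g = 4×0.375 = 1.5 in². φR_n = 0.90 × 50 × 1.5 = 67.5 kips.
Governing: min(99.4, 160.4, 94.8, 67.5) = 67.5 kips → gross-section yield.

67.5 kips (gross-section yield governs)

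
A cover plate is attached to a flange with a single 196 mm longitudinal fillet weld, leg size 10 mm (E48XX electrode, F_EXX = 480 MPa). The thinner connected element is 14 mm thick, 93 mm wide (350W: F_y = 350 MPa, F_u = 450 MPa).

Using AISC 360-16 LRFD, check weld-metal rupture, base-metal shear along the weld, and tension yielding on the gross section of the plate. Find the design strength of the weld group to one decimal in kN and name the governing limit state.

299.3 kN (weld metal governs)

Weld metal: throat = 0.707×10 = 7.07 mm, L = 196 mm. φR_n = 0.75 × 0.6 × 480 × 7.07 × 196 = 299.3 kN.
Base metal shear (14 mm plate): yield φR_n = 1.0×0.6×350×14×196 = 576.2 kN; rupture φR_n = 0.75×0.6×450×14×196 = 555.7 kN; take 555.7 kN (rupture).
Tension yield (gross): A_g = 93×14 = 1302 mm². φR_n = 0.90 × 350 × 1302 = 410.1 kN.
Governing: min(299.3, 555.7, 410.1) = 299.3 kN → weld metal.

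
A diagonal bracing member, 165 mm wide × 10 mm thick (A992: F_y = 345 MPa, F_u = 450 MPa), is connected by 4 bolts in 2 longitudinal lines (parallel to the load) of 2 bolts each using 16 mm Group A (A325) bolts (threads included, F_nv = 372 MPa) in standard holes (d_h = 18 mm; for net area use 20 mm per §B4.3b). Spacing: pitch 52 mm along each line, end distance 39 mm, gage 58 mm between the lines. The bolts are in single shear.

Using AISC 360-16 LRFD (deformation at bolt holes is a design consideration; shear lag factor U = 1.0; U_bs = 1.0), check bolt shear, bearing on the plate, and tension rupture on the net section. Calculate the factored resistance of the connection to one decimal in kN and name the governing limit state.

224.4 kN (bolt shear governs)

Bolt shear: A_b = π(16)²/4 = 201.06 mm². φR_n = 0.75 × 372 × 201.06 × 4 × 1 = 224.4 kN.
Bearing (10 mm plate, F_u = 450 MPa): end bolts L_c = 39 − 18/2 = 30, R_n = min(1.2×30×10×450, 2.4×16×10×450) = 162 kN/bolt; interior L_c = 52 − 18 = 34, R_n = 172.8 kN/bolt. φR_n = 0.75 × (2×162 + 2×172.8) = 502.2 kN.
Tension rupture (net): A_n = (165 − 2×20)×10 = 1250 mm² (U = 1.0, A_e = A_n). φR_n = 0.75 × 450 × 1250 = 421.9 kN.
Governing: min(224.4, 502.2, 421.9) = 224.4 kN → bolt shear.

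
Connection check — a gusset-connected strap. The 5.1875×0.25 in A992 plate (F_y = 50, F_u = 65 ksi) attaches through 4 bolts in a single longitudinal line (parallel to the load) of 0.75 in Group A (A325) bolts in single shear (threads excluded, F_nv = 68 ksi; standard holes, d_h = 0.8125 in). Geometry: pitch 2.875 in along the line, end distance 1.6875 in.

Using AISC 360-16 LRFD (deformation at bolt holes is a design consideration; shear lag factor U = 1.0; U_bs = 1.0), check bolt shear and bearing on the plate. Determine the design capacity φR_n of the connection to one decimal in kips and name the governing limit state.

Bolt shear: A_b = π(0.75)²/4 = 0.44179 in². φR_n = 0.75 × 68 × 0.44179 × 4 × 1 = 90.1 kips.
Bearing (0.25 in plate, F_u = 65 ksi): end bolts L_c = 1.6875 − 0.8125/2 = 1.28125, R_n = min(1.2×1.28125×0.25×65, 2.4×0.75×0.25×65) = 24.984 kips/bolt; interior L_c = 2.875 − 0.8125 = 2.0625, R_n = 29.25 kips/bolt. φR_n = 0.75 × (1×24.984 + 3×29.25) = 84.6 kips.
Governing: min(90.1, 84.6) = 84.6 kips → bearing.

84.6 kips (bearing governs)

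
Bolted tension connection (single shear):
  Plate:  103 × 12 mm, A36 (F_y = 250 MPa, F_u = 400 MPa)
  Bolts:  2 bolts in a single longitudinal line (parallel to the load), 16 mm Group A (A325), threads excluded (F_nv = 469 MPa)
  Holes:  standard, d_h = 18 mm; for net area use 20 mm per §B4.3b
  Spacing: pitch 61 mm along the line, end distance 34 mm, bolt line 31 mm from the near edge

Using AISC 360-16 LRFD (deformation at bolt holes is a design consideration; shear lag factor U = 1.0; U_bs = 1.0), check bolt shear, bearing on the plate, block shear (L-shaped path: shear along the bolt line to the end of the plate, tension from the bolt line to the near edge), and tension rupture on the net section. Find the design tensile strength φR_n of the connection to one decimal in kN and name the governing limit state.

141.4 kN (bolt shear governs)

Bolt shear: A_b = π(16)²/4 = 201.06 mm². φR_n = 0.75 × 469 × 201.06 × 2 × 1 = 141.4 kN.
Bearing (12 mm plate, F_u = 400 MPa): end bolts L_c = 34 − 18/2 = 25, R_n = min(1.2×25×12×400, 2.4×16×12×400) = 144 kN/bolt; interior L_c = 61 − 18 = 43, R_n = 184.32 kN/bolt. φR_n = 0.75 × (1×144 + 1×184.32) = 246.2 kN.
Block shear: shear path 1×[34+1×61] = 1×95 mm, A_gv = 1140, A_nv = 1×(95 − 1.5×20)×12 = 780 mm²; tension to near edge: (31 − 0.5×20)×12 = 252 mm². R_n = min(0.6×400×780, 0.6×250×1140) + 1.0×400×252 = min(187.2, 171) + 100.8 = 271.8 kN. φR_n = 0.75 × 271.8 = 203.9 kN.
Tension rupture (net): A_n = (103 − 1×20)×12 = 996 mm² (U = 1.0, A_e = A_n). φR_n = 0.75 × 400 × 996 = 298.8 kN.
Governing: min(141.4, 246.2, 203.9, 298.8) = 141.4 kN → bolt shear.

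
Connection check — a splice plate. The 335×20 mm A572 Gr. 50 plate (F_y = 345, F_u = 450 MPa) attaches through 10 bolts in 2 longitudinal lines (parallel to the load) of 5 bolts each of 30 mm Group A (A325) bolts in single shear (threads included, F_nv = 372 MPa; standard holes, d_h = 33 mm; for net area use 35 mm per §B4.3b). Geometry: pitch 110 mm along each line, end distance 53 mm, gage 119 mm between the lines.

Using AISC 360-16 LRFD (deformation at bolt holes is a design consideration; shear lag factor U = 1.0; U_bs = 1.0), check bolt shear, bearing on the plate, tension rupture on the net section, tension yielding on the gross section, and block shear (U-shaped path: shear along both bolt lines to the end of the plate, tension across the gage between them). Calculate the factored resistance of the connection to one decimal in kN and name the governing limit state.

Bolt shear: A_b = π(30)²/4 = 706.86 mm². φR_n = 0.75 × 372 × 706.86 × 10 × 1 = 1972.1 kN.
Bearing (20 mm plate, F_u = 450 MPa): end bolts L_c = 53 − 33/2 = 36.5, R_n = min(1.2×36.5×20×450, 2.4×30×20×450) = 394.2 kN/bolt; interior L_c = 110 − 33 = 77, R_n = 648 kN/bolt. φR_n = 0.75 × (2×394.2 + 8×648) = 4479.3 kN.
Tension rupture (net): A_n = (335 − 2×35)×20 = 5300 mm² (U = 1.0, A_e = A_n). φR_n = 0.75 × 450 × 5300 = 1788.8 kN.
Tension yield (gross): A_g = 335×20 = 6700 mm². φR_n = 0.90 × 345 × 6700 = 2080.4 kN.
Block shear: shear path 2×[53+4×110] = 2×493 mm, A_gv = 19720, A_nv = 2×(493 − 4.5×35)×20 = 13420 mm²; tension across gage: (119 − 1×35)×20 = 1680 mm². R_n = min(0.6×450×13420, 0.6×345×19720) + 1.0×450×1680 = min(3623.4, 4082) + 756 = 4379.4 kN. φR_n = 0.75 × 4379.4 = 3284.6 kN.
Governing: min(1972.1, 4479.3, 1788.8, 2080.4, 3284.6) = 1788.8 kN → net-section rupture.

1788.8 kN (net-section rupture governs)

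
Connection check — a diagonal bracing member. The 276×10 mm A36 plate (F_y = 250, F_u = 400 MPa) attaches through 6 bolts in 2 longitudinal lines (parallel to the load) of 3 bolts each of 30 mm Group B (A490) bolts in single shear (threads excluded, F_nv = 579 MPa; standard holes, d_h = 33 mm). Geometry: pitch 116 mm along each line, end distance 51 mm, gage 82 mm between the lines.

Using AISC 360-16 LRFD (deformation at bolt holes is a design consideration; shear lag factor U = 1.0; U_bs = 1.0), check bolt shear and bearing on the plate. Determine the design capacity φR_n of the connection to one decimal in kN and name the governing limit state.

Bolt shear: A_b = π(30)²/4 = 706.86 mm². φR_n = 0.75 × 579 × 706.86 × 6 × 1 = 1841.7 kN.
Bearing (10 mm plate, F_u = 400 MPa): end bolts L_c = 51 − 33/2 = 34.5, R_n = min(1.2×34.5×10×400, 2.4×30×10×400) = 165.6 kN/bolt; interior L_c = 116 − 33 = 83, R_n = 288 kN/bolt. φR_n = 0.75 × (2×165.6 + 4×288) = 1112.4 kN.
Governing: min(1841.7, 1112.4) = 1112.4 kN → bearing.

1112.4 kN (bearing governs)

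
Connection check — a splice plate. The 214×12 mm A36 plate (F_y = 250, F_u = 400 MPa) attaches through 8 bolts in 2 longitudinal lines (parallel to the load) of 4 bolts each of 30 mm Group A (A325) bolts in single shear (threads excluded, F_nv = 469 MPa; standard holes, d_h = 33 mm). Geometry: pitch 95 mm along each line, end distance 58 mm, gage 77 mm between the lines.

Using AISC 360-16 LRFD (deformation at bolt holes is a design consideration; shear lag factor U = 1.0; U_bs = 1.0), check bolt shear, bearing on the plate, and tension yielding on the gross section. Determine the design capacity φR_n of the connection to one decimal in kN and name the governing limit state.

Bolt shear: A_b = π(30)²/4 = 706.86 mm². φR_n = 0.75 × 469 × 706.86 × 8 × 1 = 1989.1 kN.
Bearing (12 mm plate, F_u = 400 MPa): end bolts L_c = 58 − 33/2 = 41.5, R_n = min(1.2×41.5×12×400, 2.4×30×12×400) = 239.04 kN/bolt; interior L_c = 95 − 33 = 62, R_n = 345.6 kN/bolt. φR_n = 0.75 × (2×239.04 + 6×345.6) = 1913.8 kN.
Tension yield (gross): A_g = 214×12 = 2568 mm². φR_n = 0.90 × 250 × 2568 = 577.8 kN.
Governing: min(1989.1, 1913.8, 577.8) = 577.8 kN → gross-section yield.

577.8 kN (gross-section yield governs)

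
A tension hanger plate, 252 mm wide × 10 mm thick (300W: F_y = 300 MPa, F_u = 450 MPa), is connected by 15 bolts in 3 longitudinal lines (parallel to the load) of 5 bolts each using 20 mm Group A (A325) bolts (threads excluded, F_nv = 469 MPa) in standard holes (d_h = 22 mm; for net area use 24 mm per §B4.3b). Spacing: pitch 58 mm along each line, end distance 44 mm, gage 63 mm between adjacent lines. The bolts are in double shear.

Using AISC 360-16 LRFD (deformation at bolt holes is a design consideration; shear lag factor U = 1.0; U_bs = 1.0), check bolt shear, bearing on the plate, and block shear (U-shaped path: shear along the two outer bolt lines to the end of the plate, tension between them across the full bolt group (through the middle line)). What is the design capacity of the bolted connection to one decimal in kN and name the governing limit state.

943.7 kN (block shear governs)

Bolt shear: A_b = π(20)²/4 = 314.16 mm². φR_n = 0.75 × 469 × 314.16 × 15 × 2 = 3315.2 kN.
Bearing (10 mm plate, F_u = 450 MPa): end bolts L_c = 44 − 22/2 = 33, R_n = min(1.2×33×10×450, 2.4×20×10×450) = 178.2 kN/bolt; interior L_c = 58 − 22 = 36, R_n = 194.4 kN/bolt. φR_n = 0.75 × (3×178.2 + 12×194.4) = 2150.6 kN.
Block shear: shear path 2×[44+4×58] = 2×276 mm, A_gv = 5520, A_nv = 2×(276 − 4.5×24)×10 = 3360 mm²; tension across gage: (126 − 2×24)×10 = 780 mm². R_n = min(0.6×450×3360, 0.6×300×5520) + 1.0×450×780 = min(907.2, 993.6) + 351 = 1258.2 kN. φR_n = 0.75 × 1258.2 = 943.7 kN.
Governing: min(3315.2, 2150.6, 943.7) = 943.7 kN → block shear.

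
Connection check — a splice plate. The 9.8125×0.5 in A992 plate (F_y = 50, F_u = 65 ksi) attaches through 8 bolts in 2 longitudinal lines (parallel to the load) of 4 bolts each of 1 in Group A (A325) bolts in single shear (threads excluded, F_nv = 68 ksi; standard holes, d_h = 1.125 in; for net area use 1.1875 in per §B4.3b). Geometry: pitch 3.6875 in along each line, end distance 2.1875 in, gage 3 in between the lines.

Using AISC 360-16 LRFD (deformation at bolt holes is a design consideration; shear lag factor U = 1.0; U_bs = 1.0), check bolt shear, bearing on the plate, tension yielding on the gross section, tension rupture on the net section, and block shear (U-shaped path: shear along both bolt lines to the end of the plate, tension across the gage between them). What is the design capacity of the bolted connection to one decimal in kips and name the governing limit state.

Bolt shear: A_b = π(1)²/4 = 0.7854 in². φR_n = 0.75 × 68 × 0.7854 × 8 × 1 = 320.4 kips.
Bearing (0.5 in plate, F_u = 65 ksi): end bolts L_c = 2.1875 − 1.125/2 = 1.625, R_n = min(1.2×1.625×0.5×65, 2.4×1×0.5×65) = 63.375 kips/bolt; interior L_c = 3.6875 − 1.125 = 2.5625, R_n = 78 kips/bolt. φR_n = 0.75 × (2×63.375 + 6×78) = 446.1 kips.
Tension yield (gross): A_g = 9.8125×0.5 = 4.9063 in². φR_n = 0.90 × 50 × 4.9063 = 220.8 kips.
Tension rupture (net): A_n = (9.8125 − 2×1.1875)×0.5 = 3.7188 in² (U = 1.0, A_e = A_n). φR_n = 0.75 × 65 × 3.7188 = 181.3 kips.
Block shear: shear path 2×[2.1875+3×3.6875] = 2×13.25 in, A_gv = 13.25, A_nv = 2×(13.25 − 3.5×1.1875)×0.5 = 9.0938 in²; tension across gage: (3 − 1×1.1875)×0.5 = 0.90625 in². R_n = min(0.6×65×9.0938, 0.6×50×13.25) + 1.0×65×0.90625 = min(354.66, 397.5) + 58.906 = 413.57 kips. φR_n = 0.75 × 413.57 = 310.2 kips.
Governing: min(320.4, 446.1, 220.8, 181.3, 310.2) = 181.3 kips → net-section rupture.

181.3 kips (net-section rupture governs)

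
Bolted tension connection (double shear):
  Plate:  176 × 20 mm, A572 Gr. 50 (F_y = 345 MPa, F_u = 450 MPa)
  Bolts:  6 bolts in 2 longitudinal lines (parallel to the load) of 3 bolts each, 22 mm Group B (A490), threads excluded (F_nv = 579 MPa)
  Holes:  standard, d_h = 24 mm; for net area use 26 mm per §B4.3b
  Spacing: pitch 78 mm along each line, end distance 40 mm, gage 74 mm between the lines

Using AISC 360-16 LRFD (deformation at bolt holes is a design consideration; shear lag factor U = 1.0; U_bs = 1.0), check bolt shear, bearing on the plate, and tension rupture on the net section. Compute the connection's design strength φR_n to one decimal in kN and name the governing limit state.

837.0 kN (net-section rupture governs)

Bolt shear: A_b = π(22)²/4 = 380.13 mm². φR_n = 0.75 × 579 × 380.13 × 6 × 2 = 1980.9 kN.
Bearing (20 mm plate, F_u = 450 MPa): end bolts L_c = 40 − 24/2 = 28, R_n = min(1.2×28×20×450, 2.4×22×20×450) = 302.4 kN/bolt; interior L_c = 78 − 24 = 54, R_n = 475.2 kN/bolt. φR_n = 0.75 × (2×302.4 + 4×475.2) = 1879.2 kN.
Tension rupture (net): A_n = (176 − 2×26)×20 = 2480 mm² (U = 1.0, A_e = A_n). φR_n = 0.75 × 450 × 2480 = 837.0 kN.
Governing: min(1980.9, 1879.2, 837.0) = 837.0 kN → net-section rupture.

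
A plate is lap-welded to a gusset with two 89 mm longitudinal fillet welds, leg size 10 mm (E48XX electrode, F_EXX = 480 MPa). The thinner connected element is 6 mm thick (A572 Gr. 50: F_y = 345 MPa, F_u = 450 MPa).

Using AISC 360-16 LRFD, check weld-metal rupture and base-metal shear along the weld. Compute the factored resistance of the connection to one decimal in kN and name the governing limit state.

Weld metal: throat = 0.707×10 = 7.07 mm, L = 2×89 = 178 mm. φR_n = 0.75 × 0.6 × 480 × 7.07 × 178 = 271.8 kN.
Base metal shear (6 mm plate): yield φR_n = 1.0×0.6×345×6×178 = 221.1 kN; rupture φR_n = 0.75×0.6×450×6×178 = 216.3 kN; take 216.3 kN (rupture).
Governing: min(271.8, 216.3) = 216.3 kN → base-metal shear.

216.3 kN (base-metal shear governs)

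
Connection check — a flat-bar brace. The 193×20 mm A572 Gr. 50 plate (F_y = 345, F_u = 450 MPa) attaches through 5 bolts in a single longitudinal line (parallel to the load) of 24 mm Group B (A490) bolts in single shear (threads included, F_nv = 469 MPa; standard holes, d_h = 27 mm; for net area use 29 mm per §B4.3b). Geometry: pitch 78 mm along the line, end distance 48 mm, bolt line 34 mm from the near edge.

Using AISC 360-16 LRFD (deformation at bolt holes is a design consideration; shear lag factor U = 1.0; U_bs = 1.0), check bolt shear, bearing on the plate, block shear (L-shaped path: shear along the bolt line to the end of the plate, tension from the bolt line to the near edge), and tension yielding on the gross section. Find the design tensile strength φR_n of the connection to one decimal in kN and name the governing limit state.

795.6 kN (bolt shear governs)

Bolt shear: A_b = π(24)²/4 = 452.39 mm². φR_n = 0.75 × 469 × 452.39 × 5 × 1 = 795.6 kN.
Bearing (20 mm plate, F_u = 450 MPa): end bolts L_c = 48 − 27/2 = 34.5, R_n = min(1.2×34.5×20×450, 2.4×24×20×450) = 372.6 kN/bolt; interior L_c = 78 − 27 = 51, R_n = 518.4 kN/bolt. φR_n = 0.75 × (1×372.6 + 4×518.4) = 1834.7 kN.
Block shear: shear path 1×[48+4×78] = 1×360 mm, A_gv = 7200, A_nv = 1×(360 − 4.5×29)×20 = 4590 mm²; tension to near edge: (34 − 0.5×29)×20 = 390 mm². R_n = min(0.6×450×4590, 0.6×345×7200) + 1.0×450×390 = min(1239.3, 1490.4) + 175.5 = 1414.8 kN. φR_n = 0.75 × 1414.8 = 1061.1 kN.
Tension yield (gross): A_g = 193×20 = 3860 mm². φR_n = 0.90 × 345 × 3860 = 1198.5 kN.
Governing: min(795.6, 1834.7, 1061.1, 1198.5) = 795.6 kN → bolt shear.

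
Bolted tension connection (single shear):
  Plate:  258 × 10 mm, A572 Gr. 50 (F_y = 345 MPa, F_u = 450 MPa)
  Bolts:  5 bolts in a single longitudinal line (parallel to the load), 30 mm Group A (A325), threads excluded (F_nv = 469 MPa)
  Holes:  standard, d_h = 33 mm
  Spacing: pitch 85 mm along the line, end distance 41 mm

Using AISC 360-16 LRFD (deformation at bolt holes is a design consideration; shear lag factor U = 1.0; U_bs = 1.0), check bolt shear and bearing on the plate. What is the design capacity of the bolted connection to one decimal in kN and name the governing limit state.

Bolt shear: A_b = π(30)²/4 = 706.86 mm². φR_n = 0.75 × 469 × 706.86 × 5 × 1 = 1243.2 kN.
Bearing (10 mm plate, F_u = 450 MPa): end bolts L_c = 41 − 33/2 = 24.5, R_n = min(1.2×24.5×10×450, 2.4×30×10×450) = 132.3 kN/bolt; interior L_c = 85 − 33 = 52, R_n = 280.8 kN/bolt. φR_n = 0.75 × (1×132.3 + 4×280.8) = 941.6 kN.
Governing: min(1243.2, 941.6) = 941.6 kN → bearing.

941.6 kN (bearing governs)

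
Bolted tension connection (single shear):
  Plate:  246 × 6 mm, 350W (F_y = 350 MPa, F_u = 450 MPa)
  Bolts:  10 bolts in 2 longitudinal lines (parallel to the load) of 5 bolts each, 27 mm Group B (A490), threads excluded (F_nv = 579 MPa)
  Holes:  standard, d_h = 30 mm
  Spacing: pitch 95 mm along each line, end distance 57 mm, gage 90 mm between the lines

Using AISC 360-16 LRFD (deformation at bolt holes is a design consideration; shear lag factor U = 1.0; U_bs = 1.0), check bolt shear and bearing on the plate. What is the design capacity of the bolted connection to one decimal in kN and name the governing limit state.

1253.9 kN (bearing governs)

Bolt shear: A_b = π(27)²/4 = 572.56 mm². φR_n = 0.75 × 579 × 572.56 × 10 × 1 = 2486.3 kN.
Bearing (6 mm plate, F_u = 450 MPa): end bolts L_c = 57 − 30/2 = 42, R_n = min(1.2×42×6×450, 2.4×27×6×450) = 136.08 kN/bolt; interior L_c = 95 − 30 = 65, R_n = 174.96 kN/bolt. φR_n = 0.75 × (2×136.08 + 8×174.96) = 1253.9 kN.
Governing: min(2486.3, 1253.9) = 1253.9 kN → bearing.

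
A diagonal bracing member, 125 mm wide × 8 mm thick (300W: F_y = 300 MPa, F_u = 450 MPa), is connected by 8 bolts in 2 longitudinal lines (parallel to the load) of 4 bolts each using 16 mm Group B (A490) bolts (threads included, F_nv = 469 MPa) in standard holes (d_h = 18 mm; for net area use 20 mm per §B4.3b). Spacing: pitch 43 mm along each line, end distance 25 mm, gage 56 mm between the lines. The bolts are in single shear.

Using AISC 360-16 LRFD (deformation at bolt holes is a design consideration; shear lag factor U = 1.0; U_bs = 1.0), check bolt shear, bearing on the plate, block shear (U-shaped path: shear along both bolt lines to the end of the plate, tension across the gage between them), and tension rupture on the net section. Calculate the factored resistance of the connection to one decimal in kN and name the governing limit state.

Bolt shear: A_b = π(16)²/4 = 201.06 mm². φR_n = 0.75 × 469 × 201.06 × 8 × 1 = 565.8 kN.
Bearing (8 mm plate, F_u = 450 MPa): end bolts L_c = 25 − 18/2 = 16, R_n = min(1.2×16×8×450, 2.4×16×8×450) = 69.12 kN/bolt; interior L_c = 43 − 18 = 25, R_n = 108 kN/bolt. φR_n = 0.75 × (2×69.12 + 6×108) = 589.7 kN.
Block shear: shear path 2×[25+3×43] = 2×154 mm, A_gv = 2464, A_nv = 2×(154 − 3.5×20)×8 = 1344 mm²; tension across gage: (56 − 1×20)×8 = 288 mm². R_n = min(0.6×450×1344, 0.6×300×2464) + 1.0×450×288 = min(362.88, 443.52) + 129.6 = 492.48 kN. φR_n = 0.75 × 492.48 = 369.4 kN.
Tension rupture (net): A_n = (125 − 2×20)×8 = 680 mm² (U = 1.0, A_e = A_n). φR_n = 0.75 × 450 × 680 = 229.5 kN.
Governing: min(565.8, 589.7, 369.4, 229.5) = 229.5 kN → net-section rupture.

229.5 kN (net-section rupture governs)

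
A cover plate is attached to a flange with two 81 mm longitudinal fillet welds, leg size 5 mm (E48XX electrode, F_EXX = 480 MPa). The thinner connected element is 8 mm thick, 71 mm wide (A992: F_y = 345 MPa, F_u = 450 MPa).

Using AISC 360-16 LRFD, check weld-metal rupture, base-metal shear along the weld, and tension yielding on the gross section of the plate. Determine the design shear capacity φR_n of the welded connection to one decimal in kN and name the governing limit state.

Weld metal: throat = 0.707×5 = 3.535 mm, L = 2×81 = 162 mm. φR_n = 0.75 × 0.6 × 480 × 3.535 × 162 = 123.7 kN.
Base metal shear (8 mm plate): yield φR_n = 1.0×0.6×345×8×162 = 268.3 kN; rupture φR_n = 0.75×0.6×450×8×162 = 262.4 kN; take 262.4 kN (rupture).
Tension yield (gross): A_g = 71×8 = 568 mm². φR_n = 0.90 × 345 × 568 = 176.4 kN.
Governing: min(123.7, 262.4, 176.4) = 123.7 kN → weld metal.

123.7 kN (weld metal governs)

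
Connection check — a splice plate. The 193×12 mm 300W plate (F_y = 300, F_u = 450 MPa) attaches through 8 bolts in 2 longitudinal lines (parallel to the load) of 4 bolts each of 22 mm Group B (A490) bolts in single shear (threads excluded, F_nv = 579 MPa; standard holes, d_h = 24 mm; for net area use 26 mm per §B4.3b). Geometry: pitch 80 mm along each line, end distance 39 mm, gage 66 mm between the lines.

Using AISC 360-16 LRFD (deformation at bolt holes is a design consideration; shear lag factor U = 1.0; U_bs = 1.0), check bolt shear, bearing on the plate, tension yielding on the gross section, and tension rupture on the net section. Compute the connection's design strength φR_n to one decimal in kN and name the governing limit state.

571.1 kN (net-section rupture governs)

Bolt shear: A_b = π(22)²/4 = 380.13 mm². φR_n = 0.75 × 579 × 380.13 × 8 × 1 = 1320.6 kN.
Bearing (12 mm plate, F_u = 450 MPa): end bolts L_c = 39 − 24/2 = 27, R_n = min(1.2×27×12×450, 2.4×22×12×450) = 174.96 kN/bolt; interior L_c = 80 − 24 = 56, R_n = 285.12 kN/bolt. φR_n = 0.75 × (2×174.96 + 6×285.12) = 1545.5 kN.
Tension yield (gross): A_g = 193×12 = 2316 mm². φR_n = 0.90 × 300 × 2316 = 625.3 kN.
Tension rupture (net): A_n = (193 − 2×26)×12 = 1692 mm² (U = 1.0, A_e = A_n). φR_n = 0.75 × 450 × 1692 = 571.1 kN.
Governing: min(1320.6, 1545.5, 625.3, 571.1) = 571.1 kN → net-section rupture.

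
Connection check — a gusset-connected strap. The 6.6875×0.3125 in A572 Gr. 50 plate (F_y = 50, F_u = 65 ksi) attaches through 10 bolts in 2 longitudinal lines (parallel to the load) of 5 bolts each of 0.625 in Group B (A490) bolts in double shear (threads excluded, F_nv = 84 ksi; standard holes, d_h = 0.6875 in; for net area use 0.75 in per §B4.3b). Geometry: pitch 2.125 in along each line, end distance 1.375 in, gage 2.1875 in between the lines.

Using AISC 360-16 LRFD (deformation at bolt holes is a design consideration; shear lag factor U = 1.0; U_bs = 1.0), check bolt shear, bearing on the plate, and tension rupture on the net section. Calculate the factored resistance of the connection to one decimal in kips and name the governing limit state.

79.0 kips (net-section rupture governs)

Bolt shear: A_b = π(0.625)²/4 = 0.3068 in². φR_n = 0.75 × 84 × 0.3068 × 10 × 2 = 386.6 kips.
Bearing (0.3125 in plate, F_u = 65 ksi): end bolts L_c = 1.375 − 0.6875/2 = 1.03125, R_n = min(1.2×1.03125×0.3125×65, 2.4×0.625×0.3125×65) = 25.137 kips/bolt; interior L_c = 2.125 − 0.6875 = 1.4375, R_n = 30.469 kips/bolt. φR_n = 0.75 × (2×25.137 + 8×30.469) = 220.5 kips.
Tension rupture (net): A_n = (6.6875 − 2×0.75)×0.3125 = 1.6211 in² (U = 1.0, A_e = A_n). φR_n = 0.75 × 65 × 1.6211 = 79.0 kips.
Governing: min(386.6, 220.5, 79.0) = 79.0 kips → net-section rupture.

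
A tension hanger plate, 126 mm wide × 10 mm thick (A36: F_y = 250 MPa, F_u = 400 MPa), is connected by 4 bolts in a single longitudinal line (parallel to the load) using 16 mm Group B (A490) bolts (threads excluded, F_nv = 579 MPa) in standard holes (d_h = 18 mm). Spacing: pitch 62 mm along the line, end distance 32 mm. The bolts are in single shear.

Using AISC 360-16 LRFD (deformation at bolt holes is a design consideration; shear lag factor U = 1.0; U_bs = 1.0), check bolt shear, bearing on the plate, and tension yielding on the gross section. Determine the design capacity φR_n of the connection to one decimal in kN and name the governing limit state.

Bolt shear: A_b = π(16)²/4 = 201.06 mm². φR_n = 0.75 × 579 × 201.06 × 4 × 1 = 349.2 kN.
Bearing (10 mm plate, F_u = 400 MPa): end bolts L_c = 32 − 18/2 = 23, R_n = min(1.2×23×10×400, 2.4×16×10×400) = 110.4 kN/bolt; interior L_c = 62 − 18 = 44, R_n = 153.6 kN/bolt. φR_n = 0.75 × (1×110.4 + 3×153.6) = 428.4 kN.
Tension yield (gross): A_g = 126×10 = 1260 mm². φR_n = 0.90 × 250 × 1260 = 283.5 kN.
Governing: min(349.2, 428.4, 283.5) = 283.5 kN → gross-section yield.

283.5 kN (gross-section yield governs)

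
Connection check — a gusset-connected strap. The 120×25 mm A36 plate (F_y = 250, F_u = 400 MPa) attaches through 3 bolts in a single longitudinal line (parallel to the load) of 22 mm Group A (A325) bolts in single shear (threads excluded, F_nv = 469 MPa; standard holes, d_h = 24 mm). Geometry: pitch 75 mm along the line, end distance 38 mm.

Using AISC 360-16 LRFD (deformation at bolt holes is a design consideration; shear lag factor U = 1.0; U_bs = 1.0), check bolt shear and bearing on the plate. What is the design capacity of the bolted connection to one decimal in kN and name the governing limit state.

401.1 kN (bolt shear governs)

Bolt shear: A_b = π(22)²/4 = 380.13 mm². φR_n = 0.75 × 469 × 380.13 × 3 × 1 = 401.1 kN.
Bearing (25 mm plate, F_u = 400 MPa): end bolts L_c = 38 − 24/2 = 26, R_n = min(1.2×26×25×400, 2.4×22×25×400) = 312 kN/bolt; interior L_c = 75 − 24 = 51, R_n = 528 kN/bolt. φR_n = 0.75 × (1×312 + 2×528) = 1026.0 kN.
Governing: min(401.1, 1026.0) = 401.1 kN → bolt shear.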